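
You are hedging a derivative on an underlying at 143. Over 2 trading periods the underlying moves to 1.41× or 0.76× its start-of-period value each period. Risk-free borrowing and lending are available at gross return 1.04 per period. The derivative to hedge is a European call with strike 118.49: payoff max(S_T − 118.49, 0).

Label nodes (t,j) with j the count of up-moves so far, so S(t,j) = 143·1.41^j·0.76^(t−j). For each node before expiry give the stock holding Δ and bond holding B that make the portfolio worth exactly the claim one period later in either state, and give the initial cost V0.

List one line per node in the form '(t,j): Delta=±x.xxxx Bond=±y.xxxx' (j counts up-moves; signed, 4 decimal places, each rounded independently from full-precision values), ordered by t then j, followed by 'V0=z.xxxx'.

Under the risk-neutral measure, an up-move has probability p* = (R−d)/(u−d) = 0.4308 and values discount at R = 1.04.
Terminal values V(2,·): V(2,0)=0.0000, V(2,1)=34.7488, V(2,2)=165.8083
(1,0): S=108.6800. Δ = (V_up−V_dn)/(S_up−S_dn) = (34.7488−0.0000)/(153.2388−82.5968) = 0.4919. V = [p*·34.7488 + (1−p*)·0.0000]/1.04 = 14.3930. B = V − Δ·S = -39.0667.
(1,1): S=201.6300. Δ = (V_up−V_dn)/(S_up−S_dn) = (165.8083−34.7488)/(284.2983−153.2388) = 1.0000. V = [p*·165.8083 + (1−p*)·34.7488]/1.04 = 87.6973. B = V − Δ·S = -113.9327.
(0,0): S=143.0000. Δ = (V_up−V_dn)/(S_up−S_dn) = (87.6973−14.3930)/(201.6300−108.6800) = 0.7886. V = [p*·87.6973 + (1−p*)·14.3930]/1.04 = 44.2022. B = V − Δ·S = -68.5737.
Each (Δ,B) replicates both successor values, so the strategy is self-financing and V0 is arbitrage-free.

(0,0): Delta=0.7886 Bond=-68.5737
(1,0): Delta=0.4919 Bond=-39.0667
(1,1): Delta=1.0000 Bond=-113.9327
V0=44.2022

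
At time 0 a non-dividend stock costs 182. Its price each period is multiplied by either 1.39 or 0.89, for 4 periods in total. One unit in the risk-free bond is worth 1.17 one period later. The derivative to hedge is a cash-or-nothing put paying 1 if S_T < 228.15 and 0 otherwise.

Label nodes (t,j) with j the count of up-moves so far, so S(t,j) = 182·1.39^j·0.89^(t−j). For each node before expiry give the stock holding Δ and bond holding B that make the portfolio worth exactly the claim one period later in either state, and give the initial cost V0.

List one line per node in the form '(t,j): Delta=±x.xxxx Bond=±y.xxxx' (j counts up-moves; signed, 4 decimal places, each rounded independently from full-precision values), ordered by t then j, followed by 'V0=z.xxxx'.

The replicating-portfolio and risk-neutral prices coincide; use p* = (1.17−0.89)/(1.39−0.89) = 0.5600 for the latter.
Terminal values V(4,·): V(4,0)=1.0000, V(4,1)=1.0000, V(4,2)=0.0000, V(4,3)=0.0000, V(4,4)=0.0000
(3,0): S=128.3044. Δ = (V_up−V_dn)/(S_up−S_dn) = (1.0000−1.0000)/(178.3431−114.1909) = 0.0000. V = [p*·1.0000 + (1−p*)·1.0000]/1.17 = 0.8547. B = V − Δ·S = 0.8547.
(3,1): S=200.3855. Δ = (V_up−V_dn)/(S_up−S_dn) = (0.0000−1.0000)/(278.5358−178.3431) = -0.0100. V = [p*·0.0000 + (1−p*)·1.0000]/1.17 = 0.3761. B = V − Δ·S = 2.3761.
(3,2): S=312.9616. Δ = (V_up−V_dn)/(S_up−S_dn) = (0.0000−0.0000)/(435.0166−278.5358) = 0.0000. V = [p*·0.0000 + (1−p*)·0.0000]/1.17 = 0.0000. B = V − Δ·S = 0.0000.
(3,3): S=488.7827. Δ = (V_up−V_dn)/(S_up−S_dn) = (0.0000−0.0000)/(679.4079−435.0166) = 0.0000. V = [p*·0.0000 + (1−p*)·0.0000]/1.17 = 0.0000. B = V − Δ·S = 0.0000.
(2,0): S=144.1622. Δ = (V_up−V_dn)/(S_up−S_dn) = (0.3761−0.8547)/(200.3855−128.3044) = -0.0066. V = [p*·0.3761 + (1−p*)·0.8547]/1.17 = 0.5014. B = V − Δ·S = 1.4587.
(2,1): S=225.1522. Δ = (V_up−V_dn)/(S_up−S_dn) = (0.0000−0.3761)/(312.9616−200.3855) = -0.0033. V = [p*·0.0000 + (1−p*)·0.3761]/1.17 = 0.1414. B = V − Δ·S = 0.8936.
(2,2): S=351.6422. Δ = (V_up−V_dn)/(S_up−S_dn) = (0.0000−0.0000)/(488.7827−312.9616) = 0.0000. V = [p*·0.0000 + (1−p*)·0.0000]/1.17 = 0.0000. B = V − Δ·S = 0.0000.
(1,0): S=161.9800. Δ = (V_up−V_dn)/(S_up−S_dn) = (0.1414−0.5014)/(225.1522−144.1622) = -0.0044. V = [p*·0.1414 + (1−p*)·0.5014]/1.17 = 0.2563. B = V − Δ·S = 0.9763.
(1,1): S=252.9800. Δ = (V_up−V_dn)/(S_up−S_dn) = (0.0000−0.1414)/(351.6422−225.1522) = -0.0011. V = [p*·0.0000 + (1−p*)·0.1414]/1.17 = 0.0532. B = V − Δ·S = 0.3360.
(0,0): S=182.0000. Δ = (V_up−V_dn)/(S_up−S_dn) = (0.0532−0.2563)/(252.9800−161.9800) = -0.0022. V = [p*·0.0532 + (1−p*)·0.2563]/1.17 = 0.1218. B = V − Δ·S = 0.5280.
Each (Δ,B) replicates both successor values, so the strategy is self-financing and V0 is arbitrage-free.

(0,0): Delta=-0.0022 Bond=0.5280
(1,0): Delta=-0.0044 Bond=0.9763
(1,1): Delta=-0.0011 Bond=0.3360
(2,0): Delta=-0.0066 Bond=1.4587
(2,1): Delta=-0.0033 Bond=0.8936
(2,2): Delta=0.0000 Bond=0.0000
(3,0): Delta=0.0000 Bond=0.8547
(3,1): Delta=-0.0100 Bond=2.3761
(3,2): Delta=0.0000 Bond=0.0000
(3,3): Delta=0.0000 Bond=0.0000
V0=0.1218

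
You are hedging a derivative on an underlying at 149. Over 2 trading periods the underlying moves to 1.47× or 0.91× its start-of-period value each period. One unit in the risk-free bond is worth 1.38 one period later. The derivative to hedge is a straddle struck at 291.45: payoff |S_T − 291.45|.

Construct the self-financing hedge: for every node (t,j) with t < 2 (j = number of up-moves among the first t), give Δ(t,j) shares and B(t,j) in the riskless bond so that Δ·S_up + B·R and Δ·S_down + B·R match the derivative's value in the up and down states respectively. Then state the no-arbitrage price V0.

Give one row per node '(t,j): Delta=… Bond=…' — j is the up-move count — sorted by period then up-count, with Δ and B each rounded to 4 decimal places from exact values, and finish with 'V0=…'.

(0,0): Delta=-0.5550 Bond=109.3206
(1,0): Delta=-1.0000 Bond=211.1957
(1,1): Delta=-0.5023 Bond=139.3092
V0=26.6209

No-arbitrage ⇒ martingale measure with p* = (R−d)/(u−d) = 0.8393.
Terminal payoffs: V(2,0)=168.0631, V(2,1)=92.1327, V(2,2)=30.5241
  t=1,j=0: stock 135.5900 → up 199.3173 (V=92.1327), down 123.3869 (V=168.0631). Price 75.6057; hedge Δ=-1.0000, bond B=211.1957.
  t=1,j=1: stock 219.0300 → up 321.9741 (V=30.5241), down 199.3173 (V=92.1327). Price 29.2938; hedge Δ=-0.5023, bond B=139.3092.
  t=0,j=0: stock 149.0000 → up 219.0300 (V=29.2938), down 135.5900 (V=75.6057). Price 26.6209; hedge Δ=-0.5550, bond B=109.3206.
Check: Δ(0,0)·S0 + B(0,0) = 26.6209 = V0.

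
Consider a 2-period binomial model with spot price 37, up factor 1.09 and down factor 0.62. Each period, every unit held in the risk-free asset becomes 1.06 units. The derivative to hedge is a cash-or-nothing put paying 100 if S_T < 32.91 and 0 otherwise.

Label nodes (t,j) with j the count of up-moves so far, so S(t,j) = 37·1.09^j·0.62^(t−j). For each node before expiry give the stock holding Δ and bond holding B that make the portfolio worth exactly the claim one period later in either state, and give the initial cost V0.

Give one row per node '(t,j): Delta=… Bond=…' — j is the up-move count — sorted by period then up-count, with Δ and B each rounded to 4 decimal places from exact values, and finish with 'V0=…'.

Under the risk-neutral measure, an up-move has probability p* = (R−d)/(u−d) = 0.9362 and values discount at R = 1.06.
Terminal values V(2,·): V(2,0)=100.0000, V(2,1)=100.0000, V(2,2)=0.0000
  t=1,j=0: stock 22.9400 → up 25.0046 (V=100.0000), down 14.2228 (V=100.0000). Price 94.3396; hedge Δ=0.0000, bond B=94.3396.
  t=1,j=1: stock 40.3300 → up 43.9597 (V=0.0000), down 25.0046 (V=100.0000). Price 6.0217; hedge Δ=-5.2756, bond B=218.7876.
  t=0,j=0: stock 37.0000 → up 40.3300 (V=6.0217), down 22.9400 (V=94.3396). Price 10.9991; hedge Δ=-5.0787, bond B=198.9096.
Each (Δ,B) replicates both successor values, so the strategy is self-financing and V0 is arbitrage-free.

(0,0): Delta=-5.0787 Bond=198.9096
(1,0): Delta=0.0000 Bond=94.3396
(1,1): Delta=-5.2756 Bond=218.7876
V0=10.9991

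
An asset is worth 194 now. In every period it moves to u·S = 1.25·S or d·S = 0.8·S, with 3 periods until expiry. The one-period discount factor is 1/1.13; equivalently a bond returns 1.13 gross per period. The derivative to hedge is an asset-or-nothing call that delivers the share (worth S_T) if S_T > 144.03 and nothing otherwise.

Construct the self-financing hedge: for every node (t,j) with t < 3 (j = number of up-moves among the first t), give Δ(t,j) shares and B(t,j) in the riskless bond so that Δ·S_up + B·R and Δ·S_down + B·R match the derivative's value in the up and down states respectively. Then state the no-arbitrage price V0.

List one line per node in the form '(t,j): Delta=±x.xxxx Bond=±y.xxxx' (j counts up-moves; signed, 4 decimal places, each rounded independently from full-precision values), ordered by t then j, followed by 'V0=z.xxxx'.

(0,0): Delta=1.0634 Bond=-13.5979
(1,0): Delta=1.3356 Bond=-57.6210
(1,1): Delta=1.0000 Bond=0.0000
(2,0): Delta=2.7778 Bond=-244.1691
(2,1): Delta=1.0000 Bond=0.0000
(2,2): Delta=1.0000 Bond=0.0000
V0=192.6946

Risk-neutral probability p* = (R−d)/(u−d) = (1.13−0.8)/(1.25−0.8) = 0.7333.
Terminal values V(3,·): V(3,0)=0.0000, V(3,1)=155.2000, V(3,2)=242.5000, V(3,3)=378.9062
(2,0): S=124.1600. Δ = (V_up−V_dn)/(S_up−S_dn) = (155.2000−0.0000)/(155.2000−99.3280) = 2.7778. V = [p*·155.2000 + (1−p*)·0.0000]/1.13 = 100.7198. B = V − Δ·S = -244.1691.
(2,1): S=194.0000. Δ = (V_up−V_dn)/(S_up−S_dn) = (242.5000−155.2000)/(242.5000−155.2000) = 1.0000. V = [p*·242.5000 + (1−p*)·155.2000]/1.13 = 194.0000. B = V − Δ·S = 0.0000.
(2,2): S=303.1250. Δ = (V_up−V_dn)/(S_up−S_dn) = (378.9062−242.5000)/(378.9062−242.5000) = 1.0000. V = [p*·378.9062 + (1−p*)·242.5000]/1.13 = 303.1250. B = V − Δ·S = 0.0000.
(1,0): S=155.2000. Δ = (V_up−V_dn)/(S_up−S_dn) = (194.0000−100.7198)/(194.0000−124.1600) = 1.3356. V = [p*·194.0000 + (1−p*)·100.7198]/1.13 = 149.6684. B = V − Δ·S = -57.6210.
(1,1): S=242.5000. Δ = (V_up−V_dn)/(S_up−S_dn) = (303.1250−194.0000)/(303.1250−194.0000) = 1.0000. V = [p*·303.1250 + (1−p*)·194.0000]/1.13 = 242.5000. B = V − Δ·S = 0.0000.
(0,0): S=194.0000. Δ = (V_up−V_dn)/(S_up−S_dn) = (242.5000−149.6684)/(242.5000−155.2000) = 1.0634. V = [p*·242.5000 + (1−p*)·149.6684]/1.13 = 192.6946. B = V − Δ·S = -13.5979.
Check: Δ(0,0)·S0 + B(0,0) = 192.6946 = V0.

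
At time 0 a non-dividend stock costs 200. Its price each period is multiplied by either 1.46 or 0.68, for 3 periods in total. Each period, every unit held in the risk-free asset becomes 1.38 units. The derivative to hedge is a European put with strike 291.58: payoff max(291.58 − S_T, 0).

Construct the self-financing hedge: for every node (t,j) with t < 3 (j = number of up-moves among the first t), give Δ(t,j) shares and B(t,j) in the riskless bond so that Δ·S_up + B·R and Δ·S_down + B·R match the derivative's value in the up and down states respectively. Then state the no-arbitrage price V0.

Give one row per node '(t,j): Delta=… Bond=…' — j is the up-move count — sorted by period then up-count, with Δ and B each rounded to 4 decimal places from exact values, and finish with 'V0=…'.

(0,0): Delta=-0.1031 Bond=22.5566
(1,0): Delta=-1.0000 Bond=153.1086
(1,1): Delta=-0.0553 Bond=17.1874
(2,0): Delta=-1.0000 Bond=211.2899
(2,1): Delta=-1.0000 Bond=211.2899
(2,2): Delta=-0.0051 Bond=2.2820
V0=1.9397

Under the risk-neutral measure, an up-move has probability p* = (R−d)/(u−d) = 0.8974 and values discount at R = 1.38.
Terminal payoffs: V(3,0)=228.6936, V(3,1)=156.5592, V(3,2)=1.6824, V(3,3)=0.0000
Node (2,0) S=92.4800: V=(p*·156.5592+(1−p*)·228.6936)/1.38=118.8099; Δ=(156.5592−228.6936)/(135.0208−62.8864)=-1.0000; B=V−Δ·S=211.2899
Node (2,1) S=198.5600: V=(p*·1.6824+(1−p*)·156.5592)/1.38=12.7299; Δ=(1.6824−156.5592)/(289.8976−135.0208)=-1.0000; B=V−Δ·S=211.2899
Node (2,2) S=426.3200: V=(p*·0.0000+(1−p*)·1.6824)/1.38=0.1250; Δ=(0.0000−1.6824)/(622.4272−289.8976)=-0.0051; B=V−Δ·S=2.2820
Node (1,0) S=136.0000: V=(p*·12.7299+(1−p*)·118.8099)/1.38=17.1086; Δ=(12.7299−118.8099)/(198.5600−92.4800)=-1.0000; B=V−Δ·S=153.1086
Node (1,1) S=292.0000: V=(p*·0.1250+(1−p*)·12.7299)/1.38=1.0274; Δ=(0.1250−12.7299)/(426.3200−198.5600)=-0.0553; B=V−Δ·S=17.1874
Node (0,0) S=200.0000: V=(p*·1.0274+(1−p*)·17.1086)/1.38=1.9397; Δ=(1.0274−17.1086)/(292.0000−136.0000)=-0.1031; B=V−Δ·S=22.5566
Root portfolio cost Δ·200+B reproduces V0=1.9397.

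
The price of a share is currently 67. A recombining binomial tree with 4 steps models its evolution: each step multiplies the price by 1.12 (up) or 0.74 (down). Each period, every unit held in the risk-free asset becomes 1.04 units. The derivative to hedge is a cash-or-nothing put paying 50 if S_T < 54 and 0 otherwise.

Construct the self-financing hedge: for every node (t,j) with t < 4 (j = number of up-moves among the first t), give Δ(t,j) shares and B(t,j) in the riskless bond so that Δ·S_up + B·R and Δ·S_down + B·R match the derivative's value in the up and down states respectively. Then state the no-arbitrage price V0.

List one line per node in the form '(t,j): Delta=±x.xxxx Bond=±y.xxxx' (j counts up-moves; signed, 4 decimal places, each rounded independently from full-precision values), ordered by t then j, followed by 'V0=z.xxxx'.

(0,0): Delta=-0.6872 Bond=54.4730
(1,0): Delta=-1.5293 Bond=98.4001
(1,1): Delta=-0.5389 Bond=45.5191
(2,0): Delta=0.0000 Bond=46.2278
(2,1): Delta=-1.7987 Bond=117.2983
(2,2): Delta=-0.3169 Bond=28.6843
(3,0): Delta=0.0000 Bond=48.0769
(3,1): Delta=0.0000 Bond=48.0769
(3,2): Delta=-2.1157 Bond=141.7004
(3,3): Delta=0.0000 Bond=0.0000
V0=8.4273

Under the risk-neutral measure, an up-move has probability p* = (R−d)/(u−d) = 0.7895 and values discount at R = 1.04.
Terminal payoffs: V(4,0)=50.0000, V(4,1)=50.0000, V(4,2)=50.0000, V(4,3)=0.0000, V(4,4)=0.0000
Node (3,0) S=27.1500: V=(p*·50.0000+(1−p*)·50.0000)/1.04=48.0769; Δ=(50.0000−50.0000)/(30.4080−20.0910)=0.0000; B=V−Δ·S=48.0769
Node (3,1) S=41.0919: V=(p*·50.0000+(1−p*)·50.0000)/1.04=48.0769; Δ=(50.0000−50.0000)/(46.0229−30.4080)=0.0000; B=V−Δ·S=48.0769
Node (3,2) S=62.1932: V=(p*·0.0000+(1−p*)·50.0000)/1.04=10.1215; Δ=(0.0000−50.0000)/(69.6563−46.0229)=-2.1157; B=V−Δ·S=141.7004
Node (3,3) S=94.1302: V=(p*·0.0000+(1−p*)·0.0000)/1.04=0.0000; Δ=(0.0000−0.0000)/(105.4258−69.6563)=0.0000; B=V−Δ·S=0.0000
Node (2,0) S=36.6892: V=(p*·48.0769+(1−p*)·48.0769)/1.04=46.2278; Δ=(48.0769−48.0769)/(41.0919−27.1500)=0.0000; B=V−Δ·S=46.2278
Node (2,1) S=55.5296: V=(p*·10.1215+(1−p*)·48.0769)/1.04=17.4155; Δ=(10.1215−48.0769)/(62.1932−41.0919)=-1.7987; B=V−Δ·S=117.2983
Node (2,2) S=84.0448: V=(p*·0.0000+(1−p*)·10.1215)/1.04=2.0489; Δ=(0.0000−10.1215)/(94.1302−62.1932)=-0.3169; B=V−Δ·S=28.6843
Node (1,0) S=49.5800: V=(p*·17.4155+(1−p*)·46.2278)/1.04=22.5781; Δ=(17.4155−46.2278)/(55.5296−36.6892)=-1.5293; B=V−Δ·S=98.4001
Node (1,1) S=75.0400: V=(p*·2.0489+(1−p*)·17.4155)/1.04=5.0807; Δ=(2.0489−17.4155)/(84.0448−55.5296)=-0.5389; B=V−Δ·S=45.5191
Node (0,0) S=67.0000: V=(p*·5.0807+(1−p*)·22.5781)/1.04=8.4273; Δ=(5.0807−22.5781)/(75.0400−49.5800)=-0.6872; B=V−Δ·S=54.4730
Self-financing check: at every node Δ·S+B equals the discounted successor values.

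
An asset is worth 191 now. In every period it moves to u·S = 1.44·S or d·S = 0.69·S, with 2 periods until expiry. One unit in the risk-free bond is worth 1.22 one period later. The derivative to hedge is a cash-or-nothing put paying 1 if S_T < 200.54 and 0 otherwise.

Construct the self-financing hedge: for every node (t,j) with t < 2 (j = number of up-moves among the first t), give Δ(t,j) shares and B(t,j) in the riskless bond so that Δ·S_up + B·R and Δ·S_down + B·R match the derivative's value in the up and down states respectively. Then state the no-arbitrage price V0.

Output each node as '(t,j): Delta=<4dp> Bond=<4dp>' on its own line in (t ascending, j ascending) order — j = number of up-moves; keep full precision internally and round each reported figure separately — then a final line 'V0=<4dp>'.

The replicating-portfolio and risk-neutral prices coincide; use p* = (1.22−0.69)/(1.44−0.69) = 0.7067 for the latter.
Payoff layer (t=2): V(2,0)=1.0000, V(2,1)=1.0000, V(2,2)=0.0000
(1,0): S=131.7900. Δ = (V_up−V_dn)/(S_up−S_dn) = (1.0000−1.0000)/(189.7776−90.9351) = 0.0000. V = [p*·1.0000 + (1−p*)·1.0000]/1.22 = 0.8197. B = V − Δ·S = 0.8197.
(1,1): S=275.0400. Δ = (V_up−V_dn)/(S_up−S_dn) = (0.0000−1.0000)/(396.0576−189.7776) = -0.0048. V = [p*·0.0000 + (1−p*)·1.0000]/1.22 = 0.2404. B = V − Δ·S = 1.5738.
(0,0): S=191.0000. Δ = (V_up−V_dn)/(S_up−S_dn) = (0.2404−0.8197)/(275.0400−131.7900) = -0.0040. V = [p*·0.2404 + (1−p*)·0.8197]/1.22 = 0.3363. B = V − Δ·S = 1.1087.
Each (Δ,B) replicates both successor values, so the strategy is self-financing and V0 is arbitrage-free.

(0,0): Delta=-0.0040 Bond=1.1087
(1,0): Delta=0.0000 Bond=0.8197
(1,1): Delta=-0.0048 Bond=1.5738
V0=0.3363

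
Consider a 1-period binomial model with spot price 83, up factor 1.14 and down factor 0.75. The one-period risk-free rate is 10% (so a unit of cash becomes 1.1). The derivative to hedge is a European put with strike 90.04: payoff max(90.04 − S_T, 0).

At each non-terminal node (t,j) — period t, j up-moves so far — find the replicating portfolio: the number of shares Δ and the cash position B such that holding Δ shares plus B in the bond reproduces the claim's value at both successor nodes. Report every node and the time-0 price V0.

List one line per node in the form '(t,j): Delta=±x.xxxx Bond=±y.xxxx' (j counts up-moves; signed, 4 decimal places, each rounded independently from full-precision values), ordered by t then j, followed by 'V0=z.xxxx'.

(0,0): Delta=-0.8585 Bond=73.8476
V0=2.5911

Under the risk-neutral measure, an up-move has probability p* = (R−d)/(u−d) = 0.8974 and values discount at R = 1.1.
Payoff layer (t=1): V(1,0)=27.7900, V(1,1)=0.0000
(0,0): S=83.0000. Δ = (V_up−V_dn)/(S_up−S_dn) = (0.0000−27.7900)/(94.6200−62.2500) = -0.8585. V = [p*·0.0000 + (1−p*)·27.7900]/1.1 = 2.5911. B = V − Δ·S = 73.8476.
The time-0 hedge costs 2.5911, which is the no-arbitrage price.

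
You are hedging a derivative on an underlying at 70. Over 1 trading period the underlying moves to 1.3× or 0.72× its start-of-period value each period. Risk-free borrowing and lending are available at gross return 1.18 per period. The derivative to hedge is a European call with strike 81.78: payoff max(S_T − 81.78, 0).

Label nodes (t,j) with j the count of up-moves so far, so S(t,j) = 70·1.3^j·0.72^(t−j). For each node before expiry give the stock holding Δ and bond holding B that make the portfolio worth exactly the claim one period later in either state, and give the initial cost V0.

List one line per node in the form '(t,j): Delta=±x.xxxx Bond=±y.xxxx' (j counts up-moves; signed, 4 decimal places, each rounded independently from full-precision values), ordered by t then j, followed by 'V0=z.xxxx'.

(0,0): Delta=0.2271 Bond=-9.6996
V0=6.1970

Under the risk-neutral measure, an up-move has probability p* = (R−d)/(u−d) = 0.7931 and values discount at R = 1.18.
Terminal payoffs: V(1,0)=0.0000, V(1,1)=9.2200
  t=0,j=0: stock 70.0000 → up 91.0000 (V=9.2200), down 50.4000 (V=0.0000). Price 6.1970; hedge Δ=0.2271, bond B=-9.6996.
Check: Δ(0,0)·S0 + B(0,0) = 6.1970 = V0.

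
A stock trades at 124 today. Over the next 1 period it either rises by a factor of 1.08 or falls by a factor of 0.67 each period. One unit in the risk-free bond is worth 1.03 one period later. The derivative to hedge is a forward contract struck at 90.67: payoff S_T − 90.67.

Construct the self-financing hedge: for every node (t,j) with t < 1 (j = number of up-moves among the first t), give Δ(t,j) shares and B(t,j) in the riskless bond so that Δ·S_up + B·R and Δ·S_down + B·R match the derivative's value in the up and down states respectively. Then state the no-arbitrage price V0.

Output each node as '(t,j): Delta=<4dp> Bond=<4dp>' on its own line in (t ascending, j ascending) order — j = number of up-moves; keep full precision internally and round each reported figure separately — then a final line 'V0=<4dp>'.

No-arbitrage ⇒ martingale measure with p* = (R−d)/(u−d) = 0.8780.
Payoff layer (t=1): V(1,0)=-7.5900, V(1,1)=43.2500
  t=0,j=0: stock 124.0000 → up 133.9200 (V=43.2500), down 83.0800 (V=-7.5900). Price 35.9709; hedge Δ=1.0000, bond B=-88.0291.
Root portfolio cost Δ·124+B reproduces V0=35.9709.

(0,0): Delta=1.0000 Bond=-88.0291
V0=35.9709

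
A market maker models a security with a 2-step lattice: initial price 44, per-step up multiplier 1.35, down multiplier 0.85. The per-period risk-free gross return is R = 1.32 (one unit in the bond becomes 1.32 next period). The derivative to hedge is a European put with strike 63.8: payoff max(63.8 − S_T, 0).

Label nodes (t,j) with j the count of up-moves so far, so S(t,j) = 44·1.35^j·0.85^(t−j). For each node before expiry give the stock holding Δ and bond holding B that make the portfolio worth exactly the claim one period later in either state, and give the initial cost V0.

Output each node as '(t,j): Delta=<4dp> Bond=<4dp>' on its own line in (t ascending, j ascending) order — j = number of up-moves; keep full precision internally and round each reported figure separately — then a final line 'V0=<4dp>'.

(0,0): Delta=-0.4695 Bond=21.5845
(1,0): Delta=-1.0000 Bond=48.3333
(1,1): Delta=-0.4481 Bond=27.2250
V0=0.9278

Since d<R<u, set p* = (R−d)/(u−d) = 0.9400; price each node as the discounted p*-expectation of its children.
Terminal payoffs: V(2,0)=32.0100, V(2,1)=13.3100, V(2,2)=0.0000
(1,0): S=37.4000. Δ = (V_up−V_dn)/(S_up−S_dn) = (13.3100−32.0100)/(50.4900−31.7900) = -1.0000. V = [p*·13.3100 + (1−p*)·32.0100]/1.32 = 10.9333. B = V − Δ·S = 48.3333.
(1,1): S=59.4000. Δ = (V_up−V_dn)/(S_up−S_dn) = (0.0000−13.3100)/(80.1900−50.4900) = -0.4481. V = [p*·0.0000 + (1−p*)·13.3100]/1.32 = 0.6050. B = V − Δ·S = 27.2250.
(0,0): S=44.0000. Δ = (V_up−V_dn)/(S_up−S_dn) = (0.6050−10.9333)/(59.4000−37.4000) = -0.4695. V = [p*·0.6050 + (1−p*)·10.9333]/1.32 = 0.9278. B = V − Δ·S = 21.5845.
The time-0 hedge costs 0.9278, which is the no-arbitrage price.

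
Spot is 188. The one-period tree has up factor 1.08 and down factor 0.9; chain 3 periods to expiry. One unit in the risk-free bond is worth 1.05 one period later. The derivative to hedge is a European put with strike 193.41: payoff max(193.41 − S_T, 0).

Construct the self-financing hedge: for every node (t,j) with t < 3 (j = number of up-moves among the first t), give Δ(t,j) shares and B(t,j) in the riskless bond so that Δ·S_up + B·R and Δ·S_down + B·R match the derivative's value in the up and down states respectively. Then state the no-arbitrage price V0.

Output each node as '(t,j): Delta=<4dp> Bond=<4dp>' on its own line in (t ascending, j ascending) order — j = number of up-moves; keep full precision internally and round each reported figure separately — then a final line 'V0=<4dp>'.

Risk-neutral probability p* = (R−d)/(u−d) = (1.05−0.9)/(1.08−0.9) = 0.8333.
Payoff layer (t=3): V(3,0)=56.3580, V(3,1)=28.9476, V(3,2)=0.0000, V(3,3)=0.0000
  t=2,j=0: stock 152.2800 → up 164.4624 (V=28.9476), down 137.0520 (V=56.3580). Price 31.9200; hedge Δ=-1.0000, bond B=184.2000.
  t=2,j=1: stock 182.7360 → up 197.3549 (V=0.0000), down 164.4624 (V=28.9476). Price 4.5949; hedge Δ=-0.8801, bond B=165.4149.
  t=2,j=2: stock 219.2832 → up 236.8259 (V=0.0000), down 197.3549 (V=0.0000). Price 0.0000; hedge Δ=0.0000, bond B=0.0000.
  t=1,j=0: stock 169.2000 → up 182.7360 (V=4.5949), down 152.2800 (V=31.9200). Price 8.7134; hedge Δ=-0.8972, bond B=160.5197.
  t=1,j=1: stock 203.0400 → up 219.2832 (V=0.0000), down 182.7360 (V=4.5949). Price 0.7293; hedge Δ=-0.1257, bond B=26.2563.
  t=0,j=0: stock 188.0000 → up 203.0400 (V=0.7293), down 169.2000 (V=8.7134). Price 1.9619; hedge Δ=-0.2359, bond B=46.3177.
Each (Δ,B) replicates both successor values, so the strategy is self-financing and V0 is arbitrage-free.

(0,0): Delta=-0.2359 Bond=46.3177
(1,0): Delta=-0.8972 Bond=160.5197
(1,1): Delta=-0.1257 Bond=26.2563
(2,0): Delta=-1.0000 Bond=184.2000
(2,1): Delta=-0.8801 Bond=165.4149
(2,2): Delta=0.0000 Bond=0.0000
V0=1.9619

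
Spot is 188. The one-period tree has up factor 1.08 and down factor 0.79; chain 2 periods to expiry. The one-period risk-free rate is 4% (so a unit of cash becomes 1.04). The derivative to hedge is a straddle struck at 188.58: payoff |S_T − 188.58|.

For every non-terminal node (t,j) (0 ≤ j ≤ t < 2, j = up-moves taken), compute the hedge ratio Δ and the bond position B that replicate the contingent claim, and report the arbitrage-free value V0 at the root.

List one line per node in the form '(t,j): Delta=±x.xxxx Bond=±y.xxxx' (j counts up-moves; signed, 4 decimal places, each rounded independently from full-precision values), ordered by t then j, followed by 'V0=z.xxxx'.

No-arbitrage ⇒ martingale measure with p* = (R−d)/(u−d) = 0.8621.
Terminal payoffs: V(2,0)=71.2492, V(2,1)=28.1784, V(2,2)=30.7032
(1,0): S=148.5200. Δ = (V_up−V_dn)/(S_up−S_dn) = (28.1784−71.2492)/(160.4016−117.3308) = -1.0000. V = [p*·28.1784 + (1−p*)·71.2492]/1.04 = 32.8069. B = V − Δ·S = 181.3269.
(1,1): S=203.0400. Δ = (V_up−V_dn)/(S_up−S_dn) = (30.7032−28.1784)/(219.2832−160.4016) = 0.0429. V = [p*·30.7032 + (1−p*)·28.1784]/1.04 = 29.1875. B = V − Δ·S = 20.4812.
(0,0): S=188.0000. Δ = (V_up−V_dn)/(S_up−S_dn) = (29.1875−32.8069)/(203.0400−148.5200) = -0.0664. V = [p*·29.1875 + (1−p*)·32.8069]/1.04 = 28.5449. B = V − Δ·S = 41.0258.
Check: Δ(0,0)·S0 + B(0,0) = 28.5449 = V0.

(0,0): Delta=-0.0664 Bond=41.0258
(1,0): Delta=-1.0000 Bond=181.3269
(1,1): Delta=0.0429 Bond=20.4812
V0=28.5449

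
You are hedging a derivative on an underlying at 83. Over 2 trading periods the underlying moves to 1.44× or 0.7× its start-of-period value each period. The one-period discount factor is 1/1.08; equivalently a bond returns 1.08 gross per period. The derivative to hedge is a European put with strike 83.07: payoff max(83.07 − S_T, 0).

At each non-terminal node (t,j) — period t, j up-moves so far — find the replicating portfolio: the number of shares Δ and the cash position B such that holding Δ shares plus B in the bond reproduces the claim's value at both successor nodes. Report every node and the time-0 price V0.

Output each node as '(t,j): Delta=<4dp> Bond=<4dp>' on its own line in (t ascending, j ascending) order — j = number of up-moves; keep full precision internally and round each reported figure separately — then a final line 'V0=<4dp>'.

(0,0): Delta=-0.3110 Bond=34.4128
(1,0): Delta=-0.9862 Bond=76.3964
(1,1): Delta=0.0000 Bond=0.0000
V0=8.6032

The replicating-portfolio and risk-neutral prices coincide; use p* = (1.08−0.7)/(1.44−0.7) = 0.5135 for the latter.
At expiry t=2: V(2,0)=42.4000, V(2,1)=0.0000, V(2,2)=0.0000
Node (1,0) S=58.1000: V=(p*·0.0000+(1−p*)·42.4000)/1.08=19.0991; Δ=(0.0000−42.4000)/(83.6640−40.6700)=-0.9862; B=V−Δ·S=76.3964
Node (1,1) S=119.5200: V=(p*·0.0000+(1−p*)·0.0000)/1.08=0.0000; Δ=(0.0000−0.0000)/(172.1088−83.6640)=0.0000; B=V−Δ·S=0.0000
Node (0,0) S=83.0000: V=(p*·0.0000+(1−p*)·19.0991)/1.08=8.6032; Δ=(0.0000−19.0991)/(119.5200−58.1000)=-0.3110; B=V−Δ·S=34.4128
Each (Δ,B) replicates both successor values, so the strategy is self-financing and V0 is arbitrage-free.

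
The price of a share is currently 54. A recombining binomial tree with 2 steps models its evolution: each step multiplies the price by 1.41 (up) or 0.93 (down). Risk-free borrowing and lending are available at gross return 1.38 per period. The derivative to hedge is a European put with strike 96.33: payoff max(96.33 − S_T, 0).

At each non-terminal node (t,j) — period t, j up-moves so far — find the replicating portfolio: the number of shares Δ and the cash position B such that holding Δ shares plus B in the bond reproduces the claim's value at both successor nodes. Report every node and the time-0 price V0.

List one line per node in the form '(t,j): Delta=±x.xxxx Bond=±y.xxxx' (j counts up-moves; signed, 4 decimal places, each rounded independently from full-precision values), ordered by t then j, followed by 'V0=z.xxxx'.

(0,0): Delta=-0.7110 Bond=40.0650
(1,0): Delta=-1.0000 Bond=69.8043
(1,1): Delta=-0.6983 Bond=54.3220
V0=1.6722

The replicating-portfolio and risk-neutral prices coincide; use p* = (1.38−0.93)/(1.41−0.93) = 0.9375 for the latter.
Terminal payoffs: V(2,0)=49.6254, V(2,1)=25.5198, V(2,2)=0.0000
  t=1,j=0: stock 50.2200 → up 70.8102 (V=25.5198), down 46.7046 (V=49.6254). Price 19.5843; hedge Δ=-1.0000, bond B=69.8043.
  t=1,j=1: stock 76.1400 → up 107.3574 (V=0.0000), down 70.8102 (V=25.5198). Price 1.1558; hedge Δ=-0.6983, bond B=54.3220.
  t=0,j=0: stock 54.0000 → up 76.1400 (V=1.1558), down 50.2200 (V=19.5843). Price 1.6722; hedge Δ=-0.7110, bond B=40.0650.
The time-0 hedge costs 1.6722, which is the no-arbitrage price.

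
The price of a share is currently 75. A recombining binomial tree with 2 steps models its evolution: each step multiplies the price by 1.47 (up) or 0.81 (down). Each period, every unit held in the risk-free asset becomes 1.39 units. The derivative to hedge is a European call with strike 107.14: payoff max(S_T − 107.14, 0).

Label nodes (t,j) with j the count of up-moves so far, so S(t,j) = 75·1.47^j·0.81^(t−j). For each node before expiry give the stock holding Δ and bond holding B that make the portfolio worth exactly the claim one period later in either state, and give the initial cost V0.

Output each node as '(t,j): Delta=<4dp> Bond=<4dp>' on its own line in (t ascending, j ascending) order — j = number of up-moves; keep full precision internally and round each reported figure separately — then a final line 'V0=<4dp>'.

Under the risk-neutral measure, an up-move has probability p* = (R−d)/(u−d) = 0.8788 and values discount at R = 1.39.
Terminal payoffs: V(2,0)=0.0000, V(2,1)=0.0000, V(2,2)=54.9275
  t=1,j=0: stock 60.7500 → up 89.3025 (V=0.0000), down 49.2075 (V=0.0000). Price 0.0000; hedge Δ=0.0000, bond B=0.0000.
  t=1,j=1: stock 110.2500 → up 162.0675 (V=54.9275), down 89.3025 (V=0.0000). Price 34.7263; hedge Δ=0.7549, bond B=-48.4971.
  t=0,j=0: stock 75.0000 → up 110.2500 (V=34.7263), down 60.7500 (V=0.0000). Price 21.9547; hedge Δ=0.7015, bond B=-30.6609.
Check: Δ(0,0)·S0 + B(0,0) = 21.9547 = V0.

(0,0): Delta=0.7015 Bond=-30.6609
(1,0): Delta=0.0000 Bond=0.0000
(1,1): Delta=0.7549 Bond=-48.4971
V0=21.9547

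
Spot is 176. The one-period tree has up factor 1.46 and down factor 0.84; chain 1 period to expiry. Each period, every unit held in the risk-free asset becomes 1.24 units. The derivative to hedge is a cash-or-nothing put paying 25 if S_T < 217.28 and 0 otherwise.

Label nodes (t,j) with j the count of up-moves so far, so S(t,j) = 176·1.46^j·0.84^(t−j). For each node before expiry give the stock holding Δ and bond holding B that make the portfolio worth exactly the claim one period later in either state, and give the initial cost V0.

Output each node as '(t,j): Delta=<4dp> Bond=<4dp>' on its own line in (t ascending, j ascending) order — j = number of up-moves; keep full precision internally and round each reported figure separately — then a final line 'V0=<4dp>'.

(0,0): Delta=-0.2291 Bond=47.4766
V0=7.1540

The replicating-portfolio and risk-neutral prices coincide; use p* = (1.24−0.84)/(1.46−0.84) = 0.6452 for the latter.
Payoff layer (t=1): V(1,0)=25.0000, V(1,1)=0.0000
  t=0,j=0: stock 176.0000 → up 256.9600 (V=0.0000), down 147.8400 (V=25.0000). Price 7.1540; hedge Δ=-0.2291, bond B=47.4766.
Root portfolio cost Δ·176+B reproduces V0=7.1540.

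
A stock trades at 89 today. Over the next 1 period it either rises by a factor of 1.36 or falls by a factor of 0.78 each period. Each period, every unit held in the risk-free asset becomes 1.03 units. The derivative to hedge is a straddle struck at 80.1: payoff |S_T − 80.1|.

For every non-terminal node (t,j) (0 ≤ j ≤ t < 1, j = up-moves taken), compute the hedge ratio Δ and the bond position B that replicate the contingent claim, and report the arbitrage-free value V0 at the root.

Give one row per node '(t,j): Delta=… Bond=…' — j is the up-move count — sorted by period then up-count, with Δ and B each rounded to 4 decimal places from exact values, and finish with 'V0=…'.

(0,0): Delta=0.5862 Bond=-29.1403
V0=23.0321

Under the risk-neutral measure, an up-move has probability p* = (R−d)/(u−d) = 0.4310 and values discount at R = 1.03.
Terminal payoffs: V(1,0)=10.6800, V(1,1)=40.9400
  t=0,j=0: stock 89.0000 → up 121.0400 (V=40.9400), down 69.4200 (V=10.6800). Price 23.0321; hedge Δ=0.5862, bond B=-29.1403.
The time-0 hedge costs 23.0321, which is the no-arbitrage price.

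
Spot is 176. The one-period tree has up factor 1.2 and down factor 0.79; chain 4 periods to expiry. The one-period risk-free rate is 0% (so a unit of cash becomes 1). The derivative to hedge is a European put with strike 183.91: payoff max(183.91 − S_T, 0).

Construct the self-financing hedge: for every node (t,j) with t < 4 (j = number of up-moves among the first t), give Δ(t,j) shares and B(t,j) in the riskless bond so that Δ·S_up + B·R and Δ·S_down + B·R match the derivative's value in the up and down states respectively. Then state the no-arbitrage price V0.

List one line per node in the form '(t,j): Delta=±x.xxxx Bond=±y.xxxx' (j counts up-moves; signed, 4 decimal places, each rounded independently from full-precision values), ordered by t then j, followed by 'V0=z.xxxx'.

(0,0): Delta=-0.4680 Bond=117.5124
(1,0): Delta=-0.7407 Bond=155.4250
(1,1): Delta=-0.2970 Bond=81.4051
(2,0): Delta=-1.0000 Bond=183.9100
(2,1): Delta=-0.5781 Bond=128.2964
(2,2): Delta=-0.1208 Bond=36.7468
(3,0): Delta=-1.0000 Bond=183.9100
(3,1): Delta=-1.0000 Bond=183.9100
(3,2): Delta=-0.3135 Bond=75.3310
(3,3): Delta=0.0000 Bond=0.0000
V0=35.1448

Under the risk-neutral measure, an up-move has probability p* = (R−d)/(u−d) = 0.5122 and values discount at R = 1.
Terminal values V(4,·): V(4,0)=115.3579, V(4,1)=79.7802, V(4,2)=25.7381, V(4,3)=0.0000, V(4,4)=0.0000
Node (3,0) S=86.7749: V=(p*·79.7802+(1−p*)·115.3579)/1=97.1351; Δ=(79.7802−115.3579)/(104.1298−68.5521)=-1.0000; B=V−Δ·S=183.9100
Node (3,1) S=131.8099: V=(p*·25.7381+(1−p*)·79.7802)/1=52.1001; Δ=(25.7381−79.7802)/(158.1719−104.1298)=-1.0000; B=V−Δ·S=183.9100
Node (3,2) S=200.2176: V=(p*·0.0000+(1−p*)·25.7381)/1=12.5552; Δ=(0.0000−25.7381)/(240.2611−158.1719)=-0.3135; B=V−Δ·S=75.3310
Node (3,3) S=304.1280: V=(p*·0.0000+(1−p*)·0.0000)/1=0.0000; Δ=(0.0000−0.0000)/(364.9536−240.2611)=0.0000; B=V−Δ·S=0.0000
Node (2,0) S=109.8416: V=(p*·52.1001+(1−p*)·97.1351)/1=74.0684; Δ=(52.1001−97.1351)/(131.8099−86.7749)=-1.0000; B=V−Δ·S=183.9100
Node (2,1) S=166.8480: V=(p*·12.5552+(1−p*)·52.1001)/1=31.8454; Δ=(12.5552−52.1001)/(200.2176−131.8099)=-0.5781; B=V−Δ·S=128.2964
Node (2,2) S=253.4400: V=(p*·0.0000+(1−p*)·12.5552)/1=6.1245; Δ=(0.0000−12.5552)/(304.1280−200.2176)=-0.1208; B=V−Δ·S=36.7468
Node (1,0) S=139.0400: V=(p*·31.8454+(1−p*)·74.0684)/1=52.4420; Δ=(31.8454−74.0684)/(166.8480−109.8416)=-0.7407; B=V−Δ·S=155.4250
Node (1,1) S=211.2000: V=(p*·6.1245+(1−p*)·31.8454)/1=18.6713; Δ=(6.1245−31.8454)/(253.4400−166.8480)=-0.2970; B=V−Δ·S=81.4051
Node (0,0) S=176.0000: V=(p*·18.6713+(1−p*)·52.4420)/1=35.1448; Δ=(18.6713−52.4420)/(211.2000−139.0400)=-0.4680; B=V−Δ·S=117.5124
Check: Δ(0,0)·S0 + B(0,0) = 35.1448 = V0.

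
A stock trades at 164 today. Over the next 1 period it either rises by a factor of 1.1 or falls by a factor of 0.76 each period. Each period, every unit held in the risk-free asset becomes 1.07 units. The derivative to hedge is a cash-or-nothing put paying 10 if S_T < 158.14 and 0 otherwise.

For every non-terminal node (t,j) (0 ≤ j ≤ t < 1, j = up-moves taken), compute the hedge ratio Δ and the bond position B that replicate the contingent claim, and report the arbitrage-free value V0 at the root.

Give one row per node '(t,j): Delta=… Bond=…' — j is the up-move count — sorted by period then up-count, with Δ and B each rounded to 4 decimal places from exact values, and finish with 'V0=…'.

The replicating-portfolio and risk-neutral prices coincide; use p* = (1.07−0.76)/(1.1−0.76) = 0.9118 for the latter.
Terminal values V(1,·): V(1,0)=10.0000, V(1,1)=0.0000
  t=0,j=0: stock 164.0000 → up 180.4000 (V=0.0000), down 124.6400 (V=10.0000). Price 0.8246; hedge Δ=-0.1793, bond B=30.2364.
The time-0 hedge costs 0.8246, which is the no-arbitrage price.

(0,0): Delta=-0.1793 Bond=30.2364
V0=0.8246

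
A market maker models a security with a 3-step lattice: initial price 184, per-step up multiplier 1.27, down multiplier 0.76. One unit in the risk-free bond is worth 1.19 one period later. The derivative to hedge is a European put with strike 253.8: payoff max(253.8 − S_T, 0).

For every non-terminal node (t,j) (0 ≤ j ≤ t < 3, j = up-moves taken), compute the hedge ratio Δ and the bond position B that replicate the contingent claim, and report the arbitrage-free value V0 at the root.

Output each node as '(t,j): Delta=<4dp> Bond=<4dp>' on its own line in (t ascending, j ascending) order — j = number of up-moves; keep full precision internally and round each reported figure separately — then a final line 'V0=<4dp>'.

Risk-neutral probability p* = (R−d)/(u−d) = (1.19−0.76)/(1.27−0.76) = 0.8431.
Payoff layer (t=3): V(3,0)=173.0284, V(3,1)=118.8264, V(3,2)=28.2521, V(3,3)=0.0000
(2,0): S=106.2784. Δ = (V_up−V_dn)/(S_up−S_dn) = (118.8264−173.0284)/(134.9736−80.7716) = -1.0000. V = [p*·118.8264 + (1−p*)·173.0284]/1.19 = 106.9989. B = V − Δ·S = 213.2773.
(2,1): S=177.5968. Δ = (V_up−V_dn)/(S_up−S_dn) = (28.2521−118.8264)/(225.5479−134.9736) = -1.0000. V = [p*·28.2521 + (1−p*)·118.8264]/1.19 = 35.6805. B = V − Δ·S = 213.2773.
(2,2): S=296.7736. Δ = (V_up−V_dn)/(S_up−S_dn) = (0.0000−28.2521)/(376.9025−225.5479) = -0.1867. V = [p*·0.0000 + (1−p*)·28.2521]/1.19 = 3.7241. B = V − Δ·S = 59.1203.
(1,0): S=139.8400. Δ = (V_up−V_dn)/(S_up−S_dn) = (35.6805−106.9989)/(177.5968−106.2784) = -1.0000. V = [p*·35.6805 + (1−p*)·106.9989]/1.19 = 39.3846. B = V − Δ·S = 179.2246.
(1,1): S=233.6800. Δ = (V_up−V_dn)/(S_up−S_dn) = (3.7241−35.6805)/(296.7736−177.5968) = -0.2681. V = [p*·3.7241 + (1−p*)·35.6805]/1.19 = 7.3419. B = V − Δ·S = 70.0015.
(0,0): S=184.0000. Δ = (V_up−V_dn)/(S_up−S_dn) = (7.3419−39.3846)/(233.6800−139.8400) = -0.3415. V = [p*·7.3419 + (1−p*)·39.3846]/1.19 = 10.3935. B = V − Δ·S = 73.2223.
Self-financing check: at every node Δ·S+B equals the discounted successor values.

(0,0): Delta=-0.3415 Bond=73.2223
(1,0): Delta=-1.0000 Bond=179.2246
(1,1): Delta=-0.2681 Bond=70.0015
(2,0): Delta=-1.0000 Bond=213.2773
(2,1): Delta=-1.0000 Bond=213.2773
(2,2): Delta=-0.1867 Bond=59.1203
V0=10.3935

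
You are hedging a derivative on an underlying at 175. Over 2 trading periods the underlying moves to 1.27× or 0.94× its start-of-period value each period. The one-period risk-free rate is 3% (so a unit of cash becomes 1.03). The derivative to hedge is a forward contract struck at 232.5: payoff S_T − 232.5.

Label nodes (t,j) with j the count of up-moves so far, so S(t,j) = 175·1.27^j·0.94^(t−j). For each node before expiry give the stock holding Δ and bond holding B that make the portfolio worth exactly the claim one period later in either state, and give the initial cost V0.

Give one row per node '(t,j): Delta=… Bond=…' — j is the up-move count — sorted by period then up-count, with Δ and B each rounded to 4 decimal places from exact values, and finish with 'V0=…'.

(0,0): Delta=1.0000 Bond=-219.1535
(1,0): Delta=1.0000 Bond=-225.7282
(1,1): Delta=1.0000 Bond=-225.7282
V0=-44.1535

Risk-neutral probability p* = (R−d)/(u−d) = (1.03−0.94)/(1.27−0.94) = 0.2727.
At expiry t=2: V(2,0)=-77.8700, V(2,1)=-23.5850, V(2,2)=49.7575
(1,0): S=164.5000. Δ = (V_up−V_dn)/(S_up−S_dn) = (-23.5850−-77.8700)/(208.9150−154.6300) = 1.0000. V = [p*·-23.5850 + (1−p*)·-77.8700]/1.03 = -61.2282. B = V − Δ·S = -225.7282.
(1,1): S=222.2500. Δ = (V_up−V_dn)/(S_up−S_dn) = (49.7575−-23.5850)/(282.2575−208.9150) = 1.0000. V = [p*·49.7575 + (1−p*)·-23.5850]/1.03 = -3.4782. B = V − Δ·S = -225.7282.
(0,0): S=175.0000. Δ = (V_up−V_dn)/(S_up−S_dn) = (-3.4782−-61.2282)/(222.2500−164.5000) = 1.0000. V = [p*·-3.4782 + (1−p*)·-61.2282]/1.03 = -44.1535. B = V − Δ·S = -219.1535.
Self-financing check: at every node Δ·S+B equals the discounted successor values.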